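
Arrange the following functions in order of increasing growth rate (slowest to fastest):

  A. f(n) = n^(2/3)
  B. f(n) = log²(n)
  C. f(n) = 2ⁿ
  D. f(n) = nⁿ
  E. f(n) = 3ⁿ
B < A < C < E < D

Comparing growth rates:
B = log²(n) is O(log² n)
A = n^(2/3) is O(n^(2/3))
C = 2ⁿ is O(2ⁿ)
E = 3ⁿ is O(3ⁿ)
D = nⁿ is O(nⁿ)

Therefore, the order from slowest to fastest is: B < A < C < E < D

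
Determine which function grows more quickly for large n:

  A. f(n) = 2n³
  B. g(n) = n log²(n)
A

f(n) = 2n³ is O(n³), while g(n) = n log²(n) is O(n log² n).
Since O(n³) grows faster than O(n log² n), f(n) dominates.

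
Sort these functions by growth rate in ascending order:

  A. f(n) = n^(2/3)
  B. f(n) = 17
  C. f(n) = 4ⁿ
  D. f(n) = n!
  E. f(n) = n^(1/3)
B < E < A < C < D

Comparing growth rates:
B = 17 is O(1)
E = n^(1/3) is O(n^(1/3))
A = n^(2/3) is O(n^(2/3))
C = 4ⁿ is O(4ⁿ)
D = n! is O(n!)

Therefore, the order from slowest to fastest is: B < E < A < C < D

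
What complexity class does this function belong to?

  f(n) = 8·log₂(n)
O(log n)

The dominant term in 8·log₂(n) is 8·log₂(n), which is Θ(log n).
Constants are absorbed, so the tightest bound is O(log n).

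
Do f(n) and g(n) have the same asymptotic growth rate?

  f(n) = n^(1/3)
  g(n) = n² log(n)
False

f(n) = n^(1/3) is O(n^(1/3)), and g(n) = n² log(n) is O(n² log n).
Since they have different growth rates, f(n) = Θ(g(n)) is false.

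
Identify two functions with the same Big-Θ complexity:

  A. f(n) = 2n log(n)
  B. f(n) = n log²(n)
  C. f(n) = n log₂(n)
A and C

Examining each function:
  A. 2n log(n) is O(n log n)
  B. n log²(n) is O(n log² n)
  C. n log₂(n) is O(n log n)

Functions A and C both have the same complexity class.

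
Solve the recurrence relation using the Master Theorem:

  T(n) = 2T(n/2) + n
Θ(n log n)

Master Theorem: a = 2, b = 2, f(n) = n.
Compute the critical exponent d = log₂(2) = 1.
Compare f(n) = Θ(n) against n^d:
  k = 1 = d, so f(n) = Θ(n^d) — Case 2.
  Work is balanced across levels: T(n) = Θ(n^d log n) = Θ(n log n).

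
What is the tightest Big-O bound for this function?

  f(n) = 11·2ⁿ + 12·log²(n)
O(2ⁿ)

The dominant term in 11·2ⁿ + 12·log²(n) is 11·2ⁿ, which is Θ(2ⁿ).
Lower-order terms (12·log²(n)) are asymptotically negligible.
Constants are absorbed, so the tightest bound is O(2ⁿ).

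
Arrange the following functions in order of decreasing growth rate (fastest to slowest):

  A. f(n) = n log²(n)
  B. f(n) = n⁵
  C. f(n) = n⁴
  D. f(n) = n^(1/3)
B > C > A > D

Comparing growth rates:
B = n⁵ is O(n⁵)
C = n⁴ is O(n⁴)
A = n log²(n) is O(n log² n)
D = n^(1/3) is O(n^(1/3))

Therefore, the order from fastest to slowest is: B > C > A > D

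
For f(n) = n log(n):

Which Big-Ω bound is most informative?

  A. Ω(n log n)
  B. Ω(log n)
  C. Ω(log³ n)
A

f(n) = n log(n) is Ω(n log n).
All listed options are valid Big-Ω bounds (lower bounds),
but Ω(n log n) is the tightest (largest valid bound).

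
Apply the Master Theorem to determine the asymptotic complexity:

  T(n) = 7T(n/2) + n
Θ(n^log₂(7))

Master Theorem: a = 7, b = 2, f(n) = n.
Compute the critical exponent d = log₂(7) = 2.807.
Compare f(n) = Θ(n) against n^d:
  k = 1 < d = 2.807, so f(n) = O(n^(d-ε)) — Case 1.
  The recursion cost dominates: T(n) = Θ(n^d) = Θ(n^log₂(7)).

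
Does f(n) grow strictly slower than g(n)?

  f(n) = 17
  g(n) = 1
False

f(n) = 17 is O(1), and g(n) = 1 is O(1).
Since they have the same growth rate, f(n) = o(g(n)) is false.
(f = o(g) requires f to grow strictly slower, not equal.)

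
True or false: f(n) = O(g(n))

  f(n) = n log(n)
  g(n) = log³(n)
False

f(n) = n log(n) is O(n log n), and g(n) = log³(n) is O(log³ n).
Since O(n log n) grows faster than O(log³ n), f(n) = O(g(n)) is false.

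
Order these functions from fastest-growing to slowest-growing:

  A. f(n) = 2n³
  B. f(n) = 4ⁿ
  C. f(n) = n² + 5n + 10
B > A > C

Comparing growth rates:
B = 4ⁿ is O(4ⁿ)
A = 2n³ is O(n³)
C = n² + 5n + 10 is O(n²)

Therefore, the order from fastest to slowest is: B > A > C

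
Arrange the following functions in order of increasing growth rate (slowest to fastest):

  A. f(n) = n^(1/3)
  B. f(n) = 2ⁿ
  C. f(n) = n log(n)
A < C < B

Comparing growth rates:
A = n^(1/3) is O(n^(1/3))
C = n log(n) is O(n log n)
B = 2ⁿ is O(2ⁿ)

Therefore, the order from slowest to fastest is: A < C < B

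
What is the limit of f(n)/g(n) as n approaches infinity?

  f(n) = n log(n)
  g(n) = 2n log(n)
1/2

Since n log(n) and 2n log(n) have the same growth rate (O(n log n)),
the ratio converges to a constant: 1/2.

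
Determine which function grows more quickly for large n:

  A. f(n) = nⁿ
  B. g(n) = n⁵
A

f(n) = nⁿ is O(nⁿ), while g(n) = n⁵ is O(n⁵).
Since O(nⁿ) grows faster than O(n⁵), f(n) dominates.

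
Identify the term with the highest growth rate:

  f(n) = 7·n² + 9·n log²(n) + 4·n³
4·n³

Looking at each term:
  - 7·n² is O(n²)
  - 9·n log²(n) is O(n log² n)
  - 4·n³ is O(n³)

The term 4·n³ (O(n³)) grows fastest and dominates all others.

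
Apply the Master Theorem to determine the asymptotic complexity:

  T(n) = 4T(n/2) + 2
Θ(n²)

Master Theorem: a = 4, b = 2, f(n) = 2.
Compute the critical exponent d = log₂(4) = 2.
Compare f(n) = Θ(1) against n^d:
  k = 0 < d = 2, so f(n) = O(n^(d-ε)) — Case 1.
  The recursion cost dominates: T(n) = Θ(n^d) = Θ(n²).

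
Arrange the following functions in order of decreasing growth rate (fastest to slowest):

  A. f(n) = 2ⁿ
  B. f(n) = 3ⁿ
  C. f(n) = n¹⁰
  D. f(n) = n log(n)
B > A > C > D

Comparing growth rates:
B = 3ⁿ is O(3ⁿ)
A = 2ⁿ is O(2ⁿ)
C = n¹⁰ is O(n¹⁰)
D = n log(n) is O(n log n)

Therefore, the order from fastest to slowest is: B > A > C > D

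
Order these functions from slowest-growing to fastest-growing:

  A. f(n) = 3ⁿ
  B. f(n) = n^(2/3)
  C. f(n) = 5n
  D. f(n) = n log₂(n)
B < C < D < A

Comparing growth rates:
B = n^(2/3) is O(n^(2/3))
C = 5n is O(n)
D = n log₂(n) is O(n log n)
A = 3ⁿ is O(3ⁿ)

Therefore, the order from slowest to fastest is: B < C < D < A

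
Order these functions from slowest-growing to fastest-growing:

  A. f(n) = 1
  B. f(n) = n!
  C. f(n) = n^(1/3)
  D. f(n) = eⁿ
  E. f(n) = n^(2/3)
A < C < E < D < B

Comparing growth rates:
A = 1 is O(1)
C = n^(1/3) is O(n^(1/3))
E = n^(2/3) is O(n^(2/3))
D = eⁿ is O(eⁿ)
B = n! is O(n!)

Therefore, the order from slowest to fastest is: A < C < E < D < B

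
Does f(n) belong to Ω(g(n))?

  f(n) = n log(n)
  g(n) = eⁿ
False

f(n) = n log(n) is O(n log n), and g(n) = eⁿ is O(eⁿ).
Since O(n log n) grows slower than O(eⁿ), f(n) = Ω(g(n)) is false.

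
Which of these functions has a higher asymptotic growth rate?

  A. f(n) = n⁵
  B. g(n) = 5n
A

f(n) = n⁵ is O(n⁵), while g(n) = 5n is O(n).
Since O(n⁵) grows faster than O(n), f(n) dominates.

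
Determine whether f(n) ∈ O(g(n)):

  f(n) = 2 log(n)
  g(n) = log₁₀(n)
True

f(n) = 2 log(n) and g(n) = log₁₀(n) are both O(log n).
Big-O permits equal growth rates (f ≤ c·g for some c), so f(n) = O(g(n)) is true.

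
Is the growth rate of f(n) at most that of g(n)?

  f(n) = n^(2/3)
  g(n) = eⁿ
True

f(n) = n^(2/3) is O(n^(2/3)), and g(n) = eⁿ is O(eⁿ).
Since O(n^(2/3)) ⊆ O(eⁿ) (f grows no faster than g), f(n) = O(g(n)) is true.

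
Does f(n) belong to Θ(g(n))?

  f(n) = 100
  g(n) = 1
True

f(n) = 100 and g(n) = 1 are both O(1).
Since they have the same asymptotic growth rate, f(n) = Θ(g(n)) is true.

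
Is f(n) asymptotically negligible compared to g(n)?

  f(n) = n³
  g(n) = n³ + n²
False

f(n) = n³ is O(n³), and g(n) = n³ + n² is O(n³).
Since they have the same growth rate, f(n) = o(g(n)) is false.
(f = o(g) requires f to grow strictly slower, not equal.)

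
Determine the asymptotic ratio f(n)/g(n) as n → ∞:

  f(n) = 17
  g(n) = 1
17

Since 17 and 1 have the same growth rate (O(1)),
the ratio converges to a constant: 17.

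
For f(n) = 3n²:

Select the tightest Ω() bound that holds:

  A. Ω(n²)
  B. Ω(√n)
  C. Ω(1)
A

f(n) = 3n² is Ω(n²).
All listed options are valid Big-Ω bounds (lower bounds),
but Ω(n²) is the tightest (largest valid bound).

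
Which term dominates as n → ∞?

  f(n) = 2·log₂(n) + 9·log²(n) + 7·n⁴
7·n⁴

Looking at each term:
  - 2·log₂(n) is O(log n)
  - 9·log²(n) is O(log² n)
  - 7·n⁴ is O(n⁴)

The term 7·n⁴ (O(n⁴)) grows fastest and dominates all others.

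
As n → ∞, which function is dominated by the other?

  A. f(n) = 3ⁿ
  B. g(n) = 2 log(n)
B

f(n) = 3ⁿ is O(3ⁿ), while g(n) = 2 log(n) is O(log n).
Since O(log n) grows slower than O(3ⁿ), g(n) is dominated.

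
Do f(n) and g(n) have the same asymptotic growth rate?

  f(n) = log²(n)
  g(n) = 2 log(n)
False

f(n) = log²(n) is O(log² n), and g(n) = 2 log(n) is O(log n).
Since they have different growth rates, f(n) = Θ(g(n)) is false.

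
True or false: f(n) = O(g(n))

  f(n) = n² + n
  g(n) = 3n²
True

f(n) = n² + n and g(n) = 3n² are both O(n²).
Big-O permits equal growth rates (f ≤ c·g for some c), so f(n) = O(g(n)) is true.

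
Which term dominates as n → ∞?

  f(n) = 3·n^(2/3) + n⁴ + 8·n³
n⁴

Looking at each term:
  - 3·n^(2/3) is O(n^(2/3))
  - n⁴ is O(n⁴)
  - 8·n³ is O(n³)

The term n⁴ (O(n⁴)) grows fastest and dominates all others.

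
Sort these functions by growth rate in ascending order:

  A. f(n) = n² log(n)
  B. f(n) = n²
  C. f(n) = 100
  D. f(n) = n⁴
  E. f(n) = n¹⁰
C < B < A < D < E

Comparing growth rates:
C = 100 is O(1)
B = n² is O(n²)
A = n² log(n) is O(n² log n)
D = n⁴ is O(n⁴)
E = n¹⁰ is O(n¹⁰)

Therefore, the order from slowest to fastest is: C < B < A < D < E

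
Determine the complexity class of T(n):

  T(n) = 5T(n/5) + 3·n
Θ(n log n)

Master Theorem: a = 5, b = 5, f(n) = 3·n.
Compute the critical exponent d = log₅(5) = 1.
Compare f(n) = Θ(n) against n^d:
  k = 1 = d, so f(n) = Θ(n^d) — Case 2.
  Work is balanced across levels: T(n) = Θ(n^d log n) = Θ(n log n).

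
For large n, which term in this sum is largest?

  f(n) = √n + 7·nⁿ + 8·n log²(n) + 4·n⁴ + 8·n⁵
7·nⁿ

Looking at each term:
  - √n is O(√n)
  - 7·nⁿ is O(nⁿ)
  - 8·n log²(n) is O(n log² n)
  - 4·n⁴ is O(n⁴)
  - 8·n⁵ is O(n⁵)

The term 7·nⁿ (O(nⁿ)) grows fastest and dominates all others.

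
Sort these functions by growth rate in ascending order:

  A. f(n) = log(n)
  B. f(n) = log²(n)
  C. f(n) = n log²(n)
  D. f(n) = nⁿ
A < B < C < D

Comparing growth rates:
A = log(n) is O(log n)
B = log²(n) is O(log² n)
C = n log²(n) is O(n log² n)
D = nⁿ is O(nⁿ)

Therefore, the order from slowest to fastest is: A < B < C < D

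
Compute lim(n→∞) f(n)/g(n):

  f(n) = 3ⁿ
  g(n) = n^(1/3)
∞

Since 3ⁿ (O(3ⁿ)) grows faster than n^(1/3) (O(n^(1/3))),
the ratio f(n)/g(n) → ∞ as n → ∞.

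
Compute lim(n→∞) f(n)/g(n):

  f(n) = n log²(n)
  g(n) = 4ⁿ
0

Since n log²(n) (O(n log² n)) grows slower than 4ⁿ (O(4ⁿ)),
the ratio f(n)/g(n) → 0 as n → ∞.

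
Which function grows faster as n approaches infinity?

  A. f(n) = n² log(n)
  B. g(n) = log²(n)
A

f(n) = n² log(n) is O(n² log n), while g(n) = log²(n) is O(log² n).
Since O(n² log n) grows faster than O(log² n), f(n) dominates.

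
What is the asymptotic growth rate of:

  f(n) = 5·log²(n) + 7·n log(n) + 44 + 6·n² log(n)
Θ(n² log n)

Order the terms by growth rate: 44 ≺ 5·log²(n) ≺ 7·n log(n) ≺ 6·n² log(n).
The fastest-growing term 6·n² log(n) dominates as n → ∞; dropping its constant factor gives Θ(n² log n).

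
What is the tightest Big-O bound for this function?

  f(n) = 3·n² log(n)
O(n² log n)

The dominant term in 3·n² log(n) is 3·n² log(n), which is Θ(n² log n).
Constants are absorbed, so the tightest bound is O(n² log n).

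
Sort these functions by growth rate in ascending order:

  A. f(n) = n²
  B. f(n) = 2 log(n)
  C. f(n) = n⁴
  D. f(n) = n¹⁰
B < A < C < D

Comparing growth rates:
B = 2 log(n) is O(log n)
A = n² is O(n²)
C = n⁴ is O(n⁴)
D = n¹⁰ is O(n¹⁰)

Therefore, the order from slowest to fastest is: B < A < C < D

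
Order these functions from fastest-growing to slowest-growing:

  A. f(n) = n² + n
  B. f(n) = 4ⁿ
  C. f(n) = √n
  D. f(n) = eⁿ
B > D > A > C

Comparing growth rates:
B = 4ⁿ is O(4ⁿ)
D = eⁿ is O(eⁿ)
A = n² + n is O(n²)
C = √n is O(√n)

Therefore, the order from fastest to slowest is: B > D > A > C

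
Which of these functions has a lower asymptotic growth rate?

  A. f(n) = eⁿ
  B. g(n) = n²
B

f(n) = eⁿ is O(eⁿ), while g(n) = n² is O(n²).
Since O(n²) grows slower than O(eⁿ), g(n) is dominated.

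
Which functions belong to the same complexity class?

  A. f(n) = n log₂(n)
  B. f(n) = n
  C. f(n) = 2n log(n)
A and C

Examining each function:
  A. n log₂(n) is O(n log n)
  B. n is O(n)
  C. 2n log(n) is O(n log n)

Functions A and C both have the same complexity class.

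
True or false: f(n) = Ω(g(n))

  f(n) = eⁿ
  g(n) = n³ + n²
True

f(n) = eⁿ is O(eⁿ), and g(n) = n³ + n² is O(n³).
Since O(eⁿ) grows at least as fast as O(n³), f(n) = Ω(g(n)) is true.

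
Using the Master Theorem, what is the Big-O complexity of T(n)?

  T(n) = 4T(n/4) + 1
Θ(n)

Master Theorem: a = 4, b = 4, f(n) = 1.
Compute the critical exponent d = log₄(4) = 1.
Compare f(n) = Θ(1) against n^d:
  k = 0 < d = 1, so f(n) = O(n^(d-ε)) — Case 1.
  The recursion cost dominates: T(n) = Θ(n^d) = Θ(n).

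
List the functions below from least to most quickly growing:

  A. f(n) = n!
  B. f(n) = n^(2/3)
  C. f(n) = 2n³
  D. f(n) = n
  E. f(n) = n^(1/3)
E < B < D < C < A

Comparing growth rates:
E = n^(1/3) is O(n^(1/3))
B = n^(2/3) is O(n^(2/3))
D = n is O(n)
C = 2n³ is O(n³)
A = n! is O(n!)

Therefore, the order from slowest to fastest is: E < B < D < C < A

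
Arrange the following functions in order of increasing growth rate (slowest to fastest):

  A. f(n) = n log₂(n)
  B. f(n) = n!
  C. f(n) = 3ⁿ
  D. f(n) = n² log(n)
A < D < C < B

Comparing growth rates:
A = n log₂(n) is O(n log n)
D = n² log(n) is O(n² log n)
C = 3ⁿ is O(3ⁿ)
B = n! is O(n!)

Therefore, the order from slowest to fastest is: A < D < C < B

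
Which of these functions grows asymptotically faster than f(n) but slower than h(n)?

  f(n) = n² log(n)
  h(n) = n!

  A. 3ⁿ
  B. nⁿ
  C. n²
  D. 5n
A

We need g(n) with n² log(n) = o(g(n)) and g(n) = o(n!), i.e. O(n² log n) ≺ g ≺ O(n!).
Check each option:
  A. 3ⁿ — O(3ⁿ) is strictly between O(n² log n) and O(n!) ✓
  B. nⁿ — O(nⁿ) does not grow strictly slower than h(n)
  C. n² — O(n²) does not grow strictly faster than f(n)
  D. 5n — O(n) does not grow strictly faster than f(n)

Only option A (3ⁿ) lies strictly between.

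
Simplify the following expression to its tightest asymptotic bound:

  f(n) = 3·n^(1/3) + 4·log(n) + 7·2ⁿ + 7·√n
Θ(2ⁿ)

Order the terms by growth rate: 4·log(n) ≺ 3·n^(1/3) ≺ 7·√n ≺ 7·2ⁿ.
The fastest-growing term 7·2ⁿ dominates as n → ∞; dropping its constant factor gives Θ(2ⁿ).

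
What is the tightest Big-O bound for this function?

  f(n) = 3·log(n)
O(log n)

The dominant term in 3·log(n) is 3·log(n), which is Θ(log n).
Constants are absorbed, so the tightest bound is O(log n).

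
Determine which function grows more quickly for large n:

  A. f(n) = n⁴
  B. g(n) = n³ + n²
A

f(n) = n⁴ is O(n⁴), while g(n) = n³ + n² is O(n³).
Since O(n⁴) grows faster than O(n³), f(n) dominates.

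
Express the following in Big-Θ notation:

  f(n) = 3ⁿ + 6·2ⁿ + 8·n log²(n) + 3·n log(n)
Θ(3ⁿ)

Order the terms by growth rate: 3·n log(n) ≺ 8·n log²(n) ≺ 6·2ⁿ ≺ 3ⁿ.
The fastest-growing term 3ⁿ dominates as n → ∞; dropping its constant factor gives Θ(3ⁿ).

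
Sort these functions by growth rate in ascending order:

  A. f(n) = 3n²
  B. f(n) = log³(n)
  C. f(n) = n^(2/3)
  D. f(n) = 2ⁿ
B < C < A < D

Comparing growth rates:
B = log³(n) is O(log³ n)
C = n^(2/3) is O(n^(2/3))
A = 3n² is O(n²)
D = 2ⁿ is O(2ⁿ)

Therefore, the order from slowest to fastest is: B < C < A < D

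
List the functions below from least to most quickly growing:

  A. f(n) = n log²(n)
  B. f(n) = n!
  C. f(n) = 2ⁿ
A < C < B

Comparing growth rates:
A = n log²(n) is O(n log² n)
C = 2ⁿ is O(2ⁿ)
B = n! is O(n!)

Therefore, the order from slowest to fastest is: A < C < B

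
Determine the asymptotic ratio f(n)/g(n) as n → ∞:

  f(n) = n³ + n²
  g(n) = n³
1

Since n³ + n² and n³ have the same growth rate (O(n³)),
the ratio converges to a constant: 1.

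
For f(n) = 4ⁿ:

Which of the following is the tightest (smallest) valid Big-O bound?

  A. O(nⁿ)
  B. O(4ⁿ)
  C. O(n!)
B

f(n) = 4ⁿ is O(4ⁿ).
All listed options are valid Big-O bounds (upper bounds),
but O(4ⁿ) is the tightest (smallest valid bound).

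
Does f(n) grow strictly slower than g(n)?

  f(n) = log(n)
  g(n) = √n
True

f(n) = log(n) is O(log n), and g(n) = √n is O(√n).
Since O(log n) grows strictly slower than O(√n), f(n) = o(g(n)) is true.
This means lim(n→∞) f(n)/g(n) = 0.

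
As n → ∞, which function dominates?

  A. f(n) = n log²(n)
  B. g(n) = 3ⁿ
B

f(n) = n log²(n) is O(n log² n), while g(n) = 3ⁿ is O(3ⁿ).
Since O(3ⁿ) grows faster than O(n log² n), g(n) dominates.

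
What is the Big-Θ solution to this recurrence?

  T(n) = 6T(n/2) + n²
Θ(n^log₂(6))

Master Theorem: a = 6, b = 2, f(n) = n².
Compute the critical exponent d = log₂(6) = 2.585.
Compare f(n) = Θ(n²) against n^d:
  k = 2 < d = 2.585, so f(n) = O(n^(d-ε)) — Case 1.
  The recursion cost dominates: T(n) = Θ(n^d) = Θ(n^log₂(6)).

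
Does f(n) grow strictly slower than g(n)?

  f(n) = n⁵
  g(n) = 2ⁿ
True

f(n) = n⁵ is O(n⁵), and g(n) = 2ⁿ is O(2ⁿ).
Since O(n⁵) grows strictly slower than O(2ⁿ), f(n) = o(g(n)) is true.
This means lim(n→∞) f(n)/g(n) = 0.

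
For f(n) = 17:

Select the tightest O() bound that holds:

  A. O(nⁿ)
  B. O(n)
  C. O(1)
C

f(n) = 17 is O(1).
All listed options are valid Big-O bounds (upper bounds),
but O(1) is the tightest (smallest valid bound).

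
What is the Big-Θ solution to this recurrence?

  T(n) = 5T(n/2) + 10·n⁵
Θ(n⁵)

Master Theorem: a = 5, b = 2, f(n) = 10·n⁵.
Compute the critical exponent d = log₂(5) = 2.322.
Compare f(n) = Θ(n⁵) against n^d:
  k = 5 > d = 2.322, so f(n) = Ω(n^(d+ε)) — Case 3.
  Regularity: a·(n/b)^5/n^5 = a/b^5 = 5/32 < 1 ✓.
  The top-level work dominates: T(n) = Θ(f(n)) = Θ(n⁵).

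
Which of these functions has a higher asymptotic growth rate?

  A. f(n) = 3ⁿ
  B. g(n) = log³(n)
A

f(n) = 3ⁿ is O(3ⁿ), while g(n) = log³(n) is O(log³ n).
Since O(3ⁿ) grows faster than O(log³ n), f(n) dominates.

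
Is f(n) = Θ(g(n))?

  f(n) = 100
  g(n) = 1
True

f(n) = 100 and g(n) = 1 are both O(1).
Since they have the same asymptotic growth rate, f(n) = Θ(g(n)) is true.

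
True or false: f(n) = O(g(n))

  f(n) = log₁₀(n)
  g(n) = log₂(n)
True

f(n) = log₁₀(n) and g(n) = log₂(n) are both O(log n).
Big-O permits equal growth rates (f ≤ c·g for some c), so f(n) = O(g(n)) is true.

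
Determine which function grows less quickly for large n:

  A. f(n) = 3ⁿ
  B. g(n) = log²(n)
B

f(n) = 3ⁿ is O(3ⁿ), while g(n) = log²(n) is O(log² n).
Since O(log² n) grows slower than O(3ⁿ), g(n) is dominated.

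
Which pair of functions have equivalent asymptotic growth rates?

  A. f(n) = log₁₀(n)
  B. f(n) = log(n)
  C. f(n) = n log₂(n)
A and B

Examining each function:
  A. log₁₀(n) is O(log n)
  B. log(n) is O(log n)
  C. n log₂(n) is O(n log n)

Functions A and B both have the same complexity class.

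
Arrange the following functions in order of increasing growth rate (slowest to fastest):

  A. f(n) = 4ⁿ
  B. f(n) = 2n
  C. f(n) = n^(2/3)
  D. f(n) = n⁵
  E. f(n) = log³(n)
E < C < B < D < A

Comparing growth rates:
E = log³(n) is O(log³ n)
C = n^(2/3) is O(n^(2/3))
B = 2n is O(n)
D = n⁵ is O(n⁵)
A = 4ⁿ is O(4ⁿ)

Therefore, the order from slowest to fastest is: E < C < B < D < A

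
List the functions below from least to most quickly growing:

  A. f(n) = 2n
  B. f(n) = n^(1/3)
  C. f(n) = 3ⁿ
B < A < C

Comparing growth rates:
B = n^(1/3) is O(n^(1/3))
A = 2n is O(n)
C = 3ⁿ is O(3ⁿ)

Therefore, the order from slowest to fastest is: B < A < C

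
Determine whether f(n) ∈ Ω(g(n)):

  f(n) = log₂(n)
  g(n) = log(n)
True

f(n) = log₂(n) and g(n) = log(n) are both O(log n).
Big-Ω permits equal growth rates (f ≥ c·g for some c > 0), so f(n) = Ω(g(n)) is true.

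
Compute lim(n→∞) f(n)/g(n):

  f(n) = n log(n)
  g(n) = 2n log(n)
1/2

Since n log(n) and 2n log(n) have the same growth rate (O(n log n)),
the ratio converges to a constant: 1/2.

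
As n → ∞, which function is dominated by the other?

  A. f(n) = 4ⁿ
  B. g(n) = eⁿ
B

f(n) = 4ⁿ is O(4ⁿ), while g(n) = eⁿ is O(eⁿ).
Since O(eⁿ) grows slower than O(4ⁿ), g(n) is dominated.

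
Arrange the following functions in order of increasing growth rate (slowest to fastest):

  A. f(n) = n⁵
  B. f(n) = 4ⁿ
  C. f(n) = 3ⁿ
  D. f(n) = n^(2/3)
D < A < C < B

Comparing growth rates:
D = n^(2/3) is O(n^(2/3))
A = n⁵ is O(n⁵)
C = 3ⁿ is O(3ⁿ)
B = 4ⁿ is O(4ⁿ)

Therefore, the order from slowest to fastest is: D < A < C < B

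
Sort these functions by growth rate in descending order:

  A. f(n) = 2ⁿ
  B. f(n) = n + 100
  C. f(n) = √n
A > B > C

Comparing growth rates:
A = 2ⁿ is O(2ⁿ)
B = n + 100 is O(n)
C = √n is O(√n)

Therefore, the order from fastest to slowest is: A > B > C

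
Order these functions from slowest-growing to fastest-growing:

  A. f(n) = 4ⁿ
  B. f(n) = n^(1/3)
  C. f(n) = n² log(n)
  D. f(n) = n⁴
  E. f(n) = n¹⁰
B < C < D < E < A

Comparing growth rates:
B = n^(1/3) is O(n^(1/3))
C = n² log(n) is O(n² log n)
D = n⁴ is O(n⁴)
E = n¹⁰ is O(n¹⁰)
A = 4ⁿ is O(4ⁿ)

Therefore, the order from slowest to fastest is: B < C < D < E < A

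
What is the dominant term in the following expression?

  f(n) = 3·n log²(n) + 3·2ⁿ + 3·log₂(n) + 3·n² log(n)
3·2ⁿ

Looking at each term:
  - 3·n log²(n) is O(n log² n)
  - 3·2ⁿ is O(2ⁿ)
  - 3·log₂(n) is O(log n)
  - 3·n² log(n) is O(n² log n)

The term 3·2ⁿ (O(2ⁿ)) grows fastest and dominates all others.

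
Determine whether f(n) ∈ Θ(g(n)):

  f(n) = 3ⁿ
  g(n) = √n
False

f(n) = 3ⁿ is O(3ⁿ), and g(n) = √n is O(√n).
Since they have different growth rates, f(n) = Θ(g(n)) is false.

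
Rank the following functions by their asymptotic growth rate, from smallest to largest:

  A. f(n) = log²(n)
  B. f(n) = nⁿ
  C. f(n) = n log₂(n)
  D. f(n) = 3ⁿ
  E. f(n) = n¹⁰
A < C < E < D < B

Comparing growth rates:
A = log²(n) is O(log² n)
C = n log₂(n) is O(n log n)
E = n¹⁰ is O(n¹⁰)
D = 3ⁿ is O(3ⁿ)
B = nⁿ is O(nⁿ)

Therefore, the order from slowest to fastest is: A < C < E < D < B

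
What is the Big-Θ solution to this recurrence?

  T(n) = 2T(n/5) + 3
Θ(n^log₅(2))

Master Theorem: a = 2, b = 5, f(n) = 3.
Compute the critical exponent d = log₅(2) = 0.431.
Compare f(n) = Θ(1) against n^d:
  k = 0 < d = 0.431, so f(n) = O(n^(d-ε)) — Case 1.
  The recursion cost dominates: T(n) = Θ(n^d) = Θ(n^log₅(2)).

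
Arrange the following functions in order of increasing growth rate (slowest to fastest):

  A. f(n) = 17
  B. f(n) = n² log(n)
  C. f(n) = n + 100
A < C < B

Comparing growth rates:
A = 17 is O(1)
C = n + 100 is O(n)
B = n² log(n) is O(n² log n)

Therefore, the order from slowest to fastest is: A < C < B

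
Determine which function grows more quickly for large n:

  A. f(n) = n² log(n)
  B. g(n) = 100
A

f(n) = n² log(n) is O(n² log n), while g(n) = 100 is O(1).
Since O(n² log n) grows faster than O(1), f(n) dominates.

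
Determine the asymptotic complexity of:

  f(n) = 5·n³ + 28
O(n³)

The dominant term in 5·n³ + 28 is 5·n³, which is Θ(n³).
Lower-order terms (28) are asymptotically negligible.
Constants are absorbed, so the tightest bound is O(n³).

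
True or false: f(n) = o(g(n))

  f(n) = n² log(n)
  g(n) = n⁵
True

f(n) = n² log(n) is O(n² log n), and g(n) = n⁵ is O(n⁵).
Since O(n² log n) grows strictly slower than O(n⁵), f(n) = o(g(n)) is true.
This means lim(n→∞) f(n)/g(n) = 0.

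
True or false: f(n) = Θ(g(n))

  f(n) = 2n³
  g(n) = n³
True

f(n) = 2n³ and g(n) = n³ are both O(n³).
Since they have the same asymptotic growth rate, f(n) = Θ(g(n)) is true.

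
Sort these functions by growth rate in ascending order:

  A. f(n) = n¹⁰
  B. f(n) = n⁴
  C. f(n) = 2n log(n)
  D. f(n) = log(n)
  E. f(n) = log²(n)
D < E < C < B < A

Comparing growth rates:
D = log(n) is O(log n)
E = log²(n) is O(log² n)
C = 2n log(n) is O(n log n)
B = n⁴ is O(n⁴)
A = n¹⁰ is O(n¹⁰)

Therefore, the order from slowest to fastest is: D < E < C < B < A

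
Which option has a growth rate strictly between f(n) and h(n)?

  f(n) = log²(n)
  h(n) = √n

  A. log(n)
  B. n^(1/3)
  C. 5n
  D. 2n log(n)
B

We need g(n) with log²(n) = o(g(n)) and g(n) = o(√n), i.e. O(log² n) ≺ g ≺ O(√n).
Check each option:
  A. log(n) — O(log n) does not grow strictly faster than f(n)
  B. n^(1/3) — O(n^(1/3)) is strictly between O(log² n) and O(√n) ✓
  C. 5n — O(n) does not grow strictly slower than h(n)
  D. 2n log(n) — O(n log n) does not grow strictly slower than h(n)

Only option B (n^(1/3)) lies strictly between.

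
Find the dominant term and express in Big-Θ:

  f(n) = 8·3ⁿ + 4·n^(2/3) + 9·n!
Θ(n!)

Order the terms by growth rate: 4·n^(2/3) ≺ 8·3ⁿ ≺ 9·n!.
The fastest-growing term 9·n! dominates as n → ∞; dropping its constant factor gives Θ(n!).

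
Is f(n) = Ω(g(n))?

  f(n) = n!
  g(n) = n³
True

f(n) = n! is O(n!), and g(n) = n³ is O(n³).
Since O(n!) grows at least as fast as O(n³), f(n) = Ω(g(n)) is true.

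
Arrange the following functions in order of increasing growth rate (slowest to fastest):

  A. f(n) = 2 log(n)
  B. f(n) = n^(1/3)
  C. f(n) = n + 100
A < B < C

Comparing growth rates:
A = 2 log(n) is O(log n)
B = n^(1/3) is O(n^(1/3))
C = n + 100 is O(n)

Therefore, the order from slowest to fastest is: A < B < C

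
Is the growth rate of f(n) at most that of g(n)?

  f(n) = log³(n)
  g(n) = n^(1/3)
True

f(n) = log³(n) is O(log³ n), and g(n) = n^(1/3) is O(n^(1/3)).
Since O(log³ n) ⊆ O(n^(1/3)) (f grows no faster than g), f(n) = O(g(n)) is true.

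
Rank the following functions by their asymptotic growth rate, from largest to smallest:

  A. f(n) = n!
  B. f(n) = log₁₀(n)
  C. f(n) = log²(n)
A > C > B

Comparing growth rates:
A = n! is O(n!)
C = log²(n) is O(log² n)
B = log₁₀(n) is O(log n)

Therefore, the order from fastest to slowest is: A > C > B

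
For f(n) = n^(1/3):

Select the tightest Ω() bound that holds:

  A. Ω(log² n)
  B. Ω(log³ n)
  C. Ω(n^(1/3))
C

f(n) = n^(1/3) is Ω(n^(1/3)).
All listed options are valid Big-Ω bounds (lower bounds),
but Ω(n^(1/3)) is the tightest (largest valid bound).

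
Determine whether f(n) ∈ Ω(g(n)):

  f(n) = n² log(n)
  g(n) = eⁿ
False

f(n) = n² log(n) is O(n² log n), and g(n) = eⁿ is O(eⁿ).
Since O(n² log n) grows slower than O(eⁿ), f(n) = Ω(g(n)) is false.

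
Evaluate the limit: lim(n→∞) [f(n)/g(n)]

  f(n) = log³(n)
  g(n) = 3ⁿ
0

Since log³(n) (O(log³ n)) grows slower than 3ⁿ (O(3ⁿ)),
the ratio f(n)/g(n) → 0 as n → ∞.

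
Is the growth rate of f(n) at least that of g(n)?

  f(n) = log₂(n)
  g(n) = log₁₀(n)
True

f(n) = log₂(n) and g(n) = log₁₀(n) are both O(log n).
Big-Ω permits equal growth rates (f ≥ c·g for some c > 0), so f(n) = Ω(g(n)) is true.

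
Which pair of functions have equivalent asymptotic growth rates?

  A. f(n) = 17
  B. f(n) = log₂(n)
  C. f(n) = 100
A and C

Examining each function:
  A. 17 is O(1)
  B. log₂(n) is O(log n)
  C. 100 is O(1)

Functions A and C both have the same complexity class.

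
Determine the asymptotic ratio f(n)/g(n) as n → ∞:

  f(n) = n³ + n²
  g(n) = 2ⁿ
0

Since n³ + n² (O(n³)) grows slower than 2ⁿ (O(2ⁿ)),
the ratio f(n)/g(n) → 0 as n → ∞.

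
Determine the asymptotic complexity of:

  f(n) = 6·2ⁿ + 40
O(2ⁿ)

The dominant term in 6·2ⁿ + 40 is 6·2ⁿ, which is Θ(2ⁿ).
Lower-order terms (40) are asymptotically negligible.
Constants are absorbed, so the tightest bound is O(2ⁿ).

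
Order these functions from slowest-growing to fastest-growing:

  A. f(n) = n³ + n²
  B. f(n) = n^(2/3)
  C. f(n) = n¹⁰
B < A < C

Comparing growth rates:
B = n^(2/3) is O(n^(2/3))
A = n³ + n² is O(n³)
C = n¹⁰ is O(n¹⁰)

Therefore, the order from slowest to fastest is: B < A < C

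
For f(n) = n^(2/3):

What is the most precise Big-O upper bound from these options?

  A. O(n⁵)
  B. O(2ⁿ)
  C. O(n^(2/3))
C

f(n) = n^(2/3) is O(n^(2/3)).
All listed options are valid Big-O bounds (upper bounds),
but O(n^(2/3)) is the tightest (smallest valid bound).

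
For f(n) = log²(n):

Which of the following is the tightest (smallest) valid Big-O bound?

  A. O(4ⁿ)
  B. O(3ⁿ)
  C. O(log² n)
C

f(n) = log²(n) is O(log² n).
All listed options are valid Big-O bounds (upper bounds),
but O(log² n) is the tightest (smallest valid bound).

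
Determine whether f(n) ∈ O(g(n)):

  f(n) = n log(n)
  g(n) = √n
False

f(n) = n log(n) is O(n log n), and g(n) = √n is O(√n).
Since O(n log n) grows faster than O(√n), f(n) = O(g(n)) is false.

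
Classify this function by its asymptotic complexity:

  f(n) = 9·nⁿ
O(nⁿ)

The dominant term in 9·nⁿ is 9·nⁿ, which is Θ(nⁿ).
Constants are absorbed, so the tightest bound is O(nⁿ).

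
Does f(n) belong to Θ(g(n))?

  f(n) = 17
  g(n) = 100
True

f(n) = 17 and g(n) = 100 are both O(1).
Since they have the same asymptotic growth rate, f(n) = Θ(g(n)) is true.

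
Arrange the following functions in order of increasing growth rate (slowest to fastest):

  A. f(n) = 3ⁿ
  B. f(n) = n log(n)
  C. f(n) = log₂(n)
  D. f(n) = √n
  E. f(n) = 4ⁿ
C < D < B < A < E

Comparing growth rates:
C = log₂(n) is O(log n)
D = √n is O(√n)
B = n log(n) is O(n log n)
A = 3ⁿ is O(3ⁿ)
E = 4ⁿ is O(4ⁿ)

Therefore, the order from slowest to fastest is: C < D < B < A < E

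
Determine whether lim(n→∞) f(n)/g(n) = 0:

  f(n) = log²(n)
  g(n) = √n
True

f(n) = log²(n) is O(log² n), and g(n) = √n is O(√n).
Since O(log² n) grows strictly slower than O(√n), f(n) = o(g(n)) is true.
This means lim(n→∞) f(n)/g(n) = 0.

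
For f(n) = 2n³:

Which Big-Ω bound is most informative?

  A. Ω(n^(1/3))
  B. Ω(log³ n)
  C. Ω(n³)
C

f(n) = 2n³ is Ω(n³).
All listed options are valid Big-Ω bounds (lower bounds),
but Ω(n³) is the tightest (largest valid bound).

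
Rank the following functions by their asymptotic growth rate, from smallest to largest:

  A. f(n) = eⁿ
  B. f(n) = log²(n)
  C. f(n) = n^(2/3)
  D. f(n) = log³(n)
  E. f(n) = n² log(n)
B < D < C < E < A

Comparing growth rates:
B = log²(n) is O(log² n)
D = log³(n) is O(log³ n)
C = n^(2/3) is O(n^(2/3))
E = n² log(n) is O(n² log n)
A = eⁿ is O(eⁿ)

Therefore, the order from slowest to fastest is: B < D < C < E < A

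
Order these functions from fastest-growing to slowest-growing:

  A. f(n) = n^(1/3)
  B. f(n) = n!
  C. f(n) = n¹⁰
B > C > A

Comparing growth rates:
B = n! is O(n!)
C = n¹⁰ is O(n¹⁰)
A = n^(1/3) is O(n^(1/3))

Therefore, the order from fastest to slowest is: B > C > A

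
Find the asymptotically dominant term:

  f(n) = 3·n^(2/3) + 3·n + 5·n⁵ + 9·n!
9·n!

Looking at each term:
  - 3·n^(2/3) is O(n^(2/3))
  - 3·n is O(n)
  - 5·n⁵ is O(n⁵)
  - 9·n! is O(n!)

The term 9·n! (O(n!)) grows fastest and dominates all others.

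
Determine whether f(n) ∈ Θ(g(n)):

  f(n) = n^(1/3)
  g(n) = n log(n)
False

f(n) = n^(1/3) is O(n^(1/3)), and g(n) = n log(n) is O(n log n).
Since they have different growth rates, f(n) = Θ(g(n)) is false.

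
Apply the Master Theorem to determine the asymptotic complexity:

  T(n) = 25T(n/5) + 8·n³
Θ(n³)

Master Theorem: a = 25, b = 5, f(n) = 8·n³.
Compute the critical exponent d = log₅(25) = 2.
Compare f(n) = Θ(n³) against n^d:
  k = 3 > d = 2, so f(n) = Ω(n^(d+ε)) — Case 3.
  Regularity: a·(n/b)^3/n^3 = a/b^3 = 25/125 < 1 ✓.
  The top-level work dominates: T(n) = Θ(f(n)) = Θ(n³).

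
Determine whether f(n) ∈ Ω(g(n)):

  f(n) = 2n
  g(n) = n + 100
True

f(n) = 2n and g(n) = n + 100 are both O(n).
Big-Ω permits equal growth rates (f ≥ c·g for some c > 0), so f(n) = Ω(g(n)) is true.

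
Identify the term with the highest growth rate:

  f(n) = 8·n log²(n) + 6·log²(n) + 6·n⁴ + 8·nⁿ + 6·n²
8·nⁿ

Looking at each term:
  - 8·n log²(n) is O(n log² n)
  - 6·log²(n) is O(log² n)
  - 6·n⁴ is O(n⁴)
  - 8·nⁿ is O(nⁿ)
  - 6·n² is O(n²)

The term 8·nⁿ (O(nⁿ)) grows fastest and dominates all others.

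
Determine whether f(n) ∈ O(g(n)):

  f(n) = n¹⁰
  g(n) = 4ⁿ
True

f(n) = n¹⁰ is O(n¹⁰), and g(n) = 4ⁿ is O(4ⁿ).
Since O(n¹⁰) ⊆ O(4ⁿ) (f grows no faster than g), f(n) = O(g(n)) is true.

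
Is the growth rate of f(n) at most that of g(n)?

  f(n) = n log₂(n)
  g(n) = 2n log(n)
True

f(n) = n log₂(n) and g(n) = 2n log(n) are both O(n log n).
Big-O permits equal growth rates (f ≤ c·g for some c), so f(n) = O(g(n)) is true.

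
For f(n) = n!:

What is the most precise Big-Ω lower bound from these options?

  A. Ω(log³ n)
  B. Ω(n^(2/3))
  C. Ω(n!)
C

f(n) = n! is Ω(n!).
All listed options are valid Big-Ω bounds (lower bounds),
but Ω(n!) is the tightest (largest valid bound).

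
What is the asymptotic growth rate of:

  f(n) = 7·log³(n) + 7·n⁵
Θ(n⁵)

Order the terms by growth rate: 7·log³(n) ≺ 7·n⁵.
The fastest-growing term 7·n⁵ dominates as n → ∞; dropping its constant factor gives Θ(n⁵).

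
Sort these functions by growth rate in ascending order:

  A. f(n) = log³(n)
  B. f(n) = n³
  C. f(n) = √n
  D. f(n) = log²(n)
D < A < C < B

Comparing growth rates:
D = log²(n) is O(log² n)
A = log³(n) is O(log³ n)
C = √n is O(√n)
B = n³ is O(n³)

Therefore, the order from slowest to fastest is: D < A < C < B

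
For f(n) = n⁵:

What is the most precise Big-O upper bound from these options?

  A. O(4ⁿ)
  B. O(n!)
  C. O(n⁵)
C

f(n) = n⁵ is O(n⁵).
All listed options are valid Big-O bounds (upper bounds),
but O(n⁵) is the tightest (smallest valid bound).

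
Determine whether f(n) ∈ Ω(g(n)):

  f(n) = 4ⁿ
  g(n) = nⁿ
False

f(n) = 4ⁿ is O(4ⁿ), and g(n) = nⁿ is O(nⁿ).
Since O(4ⁿ) grows slower than O(nⁿ), f(n) = Ω(g(n)) is false.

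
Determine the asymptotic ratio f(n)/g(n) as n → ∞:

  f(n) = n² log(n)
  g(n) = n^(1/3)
∞

Since n² log(n) (O(n² log n)) grows faster than n^(1/3) (O(n^(1/3))),
the ratio f(n)/g(n) → ∞ as n → ∞.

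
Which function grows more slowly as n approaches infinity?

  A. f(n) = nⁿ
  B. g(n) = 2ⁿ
B

f(n) = nⁿ is O(nⁿ), while g(n) = 2ⁿ is O(2ⁿ).
Since O(2ⁿ) grows slower than O(nⁿ), g(n) is dominated.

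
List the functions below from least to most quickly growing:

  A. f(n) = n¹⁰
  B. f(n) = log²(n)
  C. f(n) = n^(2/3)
B < C < A

Comparing growth rates:
B = log²(n) is O(log² n)
C = n^(2/3) is O(n^(2/3))
A = n¹⁰ is O(n¹⁰)

Therefore, the order from slowest to fastest is: B < C < A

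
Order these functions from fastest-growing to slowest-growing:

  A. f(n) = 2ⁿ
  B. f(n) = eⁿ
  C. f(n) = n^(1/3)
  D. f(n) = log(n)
B > A > C > D

Comparing growth rates:
B = eⁿ is O(eⁿ)
A = 2ⁿ is O(2ⁿ)
C = n^(1/3) is O(n^(1/3))
D = log(n) is O(log n)

Therefore, the order from fastest to slowest is: B > A > C > D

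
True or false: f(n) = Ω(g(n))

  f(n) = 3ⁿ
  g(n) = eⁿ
True

f(n) = 3ⁿ is O(3ⁿ), and g(n) = eⁿ is O(eⁿ).
Since O(3ⁿ) grows at least as fast as O(eⁿ), f(n) = Ω(g(n)) is true.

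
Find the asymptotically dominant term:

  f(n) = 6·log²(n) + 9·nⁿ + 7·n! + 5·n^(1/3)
9·nⁿ

Looking at each term:
  - 6·log²(n) is O(log² n)
  - 9·nⁿ is O(nⁿ)
  - 7·n! is O(n!)
  - 5·n^(1/3) is O(n^(1/3))

The term 9·nⁿ (O(nⁿ)) grows fastest and dominates all others.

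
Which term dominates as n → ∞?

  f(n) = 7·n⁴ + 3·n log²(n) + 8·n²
7·n⁴

Looking at each term:
  - 7·n⁴ is O(n⁴)
  - 3·n log²(n) is O(n log² n)
  - 8·n² is O(n²)

The term 7·n⁴ (O(n⁴)) grows fastest and dominates all others.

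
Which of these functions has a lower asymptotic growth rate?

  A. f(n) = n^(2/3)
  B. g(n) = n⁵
A

f(n) = n^(2/3) is O(n^(2/3)), while g(n) = n⁵ is O(n⁵).
Since O(n^(2/3)) grows slower than O(n⁵), f(n) is dominated.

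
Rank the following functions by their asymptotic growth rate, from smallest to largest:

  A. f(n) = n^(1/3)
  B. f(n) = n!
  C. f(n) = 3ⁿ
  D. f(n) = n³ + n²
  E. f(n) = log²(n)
E < A < D < C < B

Comparing growth rates:
E = log²(n) is O(log² n)
A = n^(1/3) is O(n^(1/3))
D = n³ + n² is O(n³)
C = 3ⁿ is O(3ⁿ)
B = n! is O(n!)

Therefore, the order from slowest to fastest is: E < A < D < C < B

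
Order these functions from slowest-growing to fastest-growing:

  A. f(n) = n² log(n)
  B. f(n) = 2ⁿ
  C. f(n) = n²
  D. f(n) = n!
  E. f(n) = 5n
E < C < A < B < D

Comparing growth rates:
E = 5n is O(n)
C = n² is O(n²)
A = n² log(n) is O(n² log n)
B = 2ⁿ is O(2ⁿ)
D = n! is O(n!)

Therefore, the order from slowest to fastest is: E < C < A < B < D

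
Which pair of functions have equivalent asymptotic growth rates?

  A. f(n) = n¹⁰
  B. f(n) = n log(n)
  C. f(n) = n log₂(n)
B and C

Examining each function:
  A. n¹⁰ is O(n¹⁰)
  B. n log(n) is O(n log n)
  C. n log₂(n) is O(n log n)

Functions B and C both have the same complexity class.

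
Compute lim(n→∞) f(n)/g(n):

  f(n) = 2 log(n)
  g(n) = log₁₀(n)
log(100)

Since 2 log(n) and log₁₀(n) have the same growth rate (O(log n)),
the ratio converges to a constant: log(100).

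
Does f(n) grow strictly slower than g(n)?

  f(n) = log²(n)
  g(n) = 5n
True

f(n) = log²(n) is O(log² n), and g(n) = 5n is O(n).
Since O(log² n) grows strictly slower than O(n), f(n) = o(g(n)) is true.
This means lim(n→∞) f(n)/g(n) = 0.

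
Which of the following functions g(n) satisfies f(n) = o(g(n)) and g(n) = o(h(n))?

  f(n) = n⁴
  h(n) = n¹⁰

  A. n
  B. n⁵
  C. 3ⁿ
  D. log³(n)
B

We need g(n) with n⁴ = o(g(n)) and g(n) = o(n¹⁰), i.e. O(n⁴) ≺ g ≺ O(n¹⁰).
Check each option:
  A. n — O(n) does not grow strictly faster than f(n)
  B. n⁵ — O(n⁵) is strictly between O(n⁴) and O(n¹⁰) ✓
  C. 3ⁿ — O(3ⁿ) does not grow strictly slower than h(n)
  D. log³(n) — O(log³ n) does not grow strictly faster than f(n)

Only option B (n⁵) lies strictly between.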